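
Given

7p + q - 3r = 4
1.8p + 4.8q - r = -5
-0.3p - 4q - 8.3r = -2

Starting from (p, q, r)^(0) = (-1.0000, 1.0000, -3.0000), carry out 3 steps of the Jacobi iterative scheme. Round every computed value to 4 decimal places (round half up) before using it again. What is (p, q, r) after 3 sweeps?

Iteration 1:
  p = (4 - (1)·1.0000 - (-3)·-3.0000) / (7) = -0.8571
  q = (-5 - (1.8)·-1.0000 - (-1)·-3.0000) / (4.8) = -1.2917
  r = (-2 - (-0.3)·-1.0000 - (-4)·1.0000) / (-8.3) = -0.2048
Iteration 2:
  p = (4 - (1)·-1.2917 - (-3)·-0.2048) / (7) = 0.6682
  q = (-5 - (1.8)·-0.8571 - (-1)·-0.2048) / (4.8) = -0.7629
  r = (-2 - (-0.3)·-0.8571 - (-4)·-1.2917) / (-8.3) = 0.8944
Iteration 3:
  p = (4 - (1)·-0.7629 - (-3)·0.8944) / (7) = 1.0637
  q = (-5 - (1.8)·0.6682 - (-1)·0.8944) / (4.8) = -1.1059
  r = (-2 - (-0.3)·0.6682 - (-4)·-0.7629) / (-8.3) = 0.5845

(1.0637, -1.1059, 0.5845)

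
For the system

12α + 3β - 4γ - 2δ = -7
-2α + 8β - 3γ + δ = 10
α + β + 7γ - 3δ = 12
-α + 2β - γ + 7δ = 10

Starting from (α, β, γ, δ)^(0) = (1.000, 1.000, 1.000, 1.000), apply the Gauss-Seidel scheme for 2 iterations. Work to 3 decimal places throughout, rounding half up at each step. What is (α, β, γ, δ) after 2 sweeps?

(-0.065, 1.822, 2.003, 1.185)

Iteration 1:
  α = (-7 - (3)·1.000 - (-4)·1.000 - (-2)·1.000) / (12) = -0.333
  β = (10 - (-2)·-0.333 - (-3)·1.000 - (1)·1.000) / (8) = 1.417
  γ = (12 - (1)·-0.333 - (1)·1.417 - (-3)·1.000) / (7) = 1.988
  δ = (10 - (-1)·-0.333 - (2)·1.417 - (-1)·1.988) / (7) = 1.260
Iteration 2:
  α = (-7 - (3)·1.417 - (-4)·1.988 - (-2)·1.260) / (12) = -0.065
  β = (10 - (-2)·-0.065 - (-3)·1.988 - (1)·1.260) / (8) = 1.822
  γ = (12 - (1)·-0.065 - (1)·1.822 - (-3)·1.260) / (7) = 2.003
  δ = (10 - (-1)·-0.065 - (2)·1.822 - (-1)·2.003) / (7) = 1.185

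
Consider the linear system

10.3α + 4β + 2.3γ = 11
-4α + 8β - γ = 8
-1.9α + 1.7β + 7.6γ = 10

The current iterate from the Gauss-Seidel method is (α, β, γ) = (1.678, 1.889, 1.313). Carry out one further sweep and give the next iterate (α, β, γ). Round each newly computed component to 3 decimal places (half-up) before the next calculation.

(0.041, 1.185, 1.061)

One sweep:
  α = (11 - (4)·1.889 - (2.3)·1.313) / (10.3) = 0.041
  β = (8 - (-4)·0.041 - (-1)·1.313) / (8) = 1.185
  γ = (10 - (-1.9)·0.041 - (1.7)·1.185) / (7.6) = 1.061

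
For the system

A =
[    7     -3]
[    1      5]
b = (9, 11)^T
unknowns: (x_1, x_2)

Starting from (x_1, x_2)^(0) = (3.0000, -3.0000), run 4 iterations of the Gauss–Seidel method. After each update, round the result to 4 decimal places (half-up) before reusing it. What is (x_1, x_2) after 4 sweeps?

Iteration 1:
  x_1 = (9 - (-3)·-3.0000) / (7) = 0.0000
  x_2 = (11 - (1)·0.0000) / (5) = 2.2000
Iteration 2:
  x_1 = (9 - (-3)·2.2000) / (7) = 2.2286
  x_2 = (11 - (1)·2.2286) / (5) = 1.7543
Iteration 3:
  x_1 = (9 - (-3)·1.7543) / (7) = 2.0376
  x_2 = (11 - (1)·2.0376) / (5) = 1.7925
Iteration 4:
  x_1 = (9 - (-3)·1.7925) / (7) = 2.0539
  x_2 = (11 - (1)·2.0539) / (5) = 1.7892

(2.0539, 1.7892)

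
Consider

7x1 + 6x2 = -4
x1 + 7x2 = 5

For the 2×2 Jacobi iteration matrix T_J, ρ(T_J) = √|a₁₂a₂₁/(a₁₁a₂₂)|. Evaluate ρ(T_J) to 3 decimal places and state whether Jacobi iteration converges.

a₁₂a₂₁/(a₁₁a₂₂) = (6)·(1) / ((7)·(7)) = 0.122449
ρ = √|0.122449| = √0.122449 = 0.350
ρ < 1, so Jacobi converges

0.350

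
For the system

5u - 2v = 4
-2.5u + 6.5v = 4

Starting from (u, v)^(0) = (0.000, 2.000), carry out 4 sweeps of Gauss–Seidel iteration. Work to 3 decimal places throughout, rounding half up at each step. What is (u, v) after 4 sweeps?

Iteration 1:
  u = (4 - (-2)·2.000) / (5) = 1.600
  v = (4 - (-2.5)·1.600) / (6.5) = 1.231
Iteration 2:
  u = (4 - (-2)·1.231) / (5) = 1.292
  v = (4 - (-2.5)·1.292) / (6.5) = 1.112
Iteration 3:
  u = (4 - (-2)·1.112) / (5) = 1.245
  v = (4 - (-2.5)·1.245) / (6.5) = 1.094
Iteration 4:
  u = (4 - (-2)·1.094) / (5) = 1.238
  v = (4 - (-2.5)·1.238) / (6.5) = 1.092

(1.238, 1.092)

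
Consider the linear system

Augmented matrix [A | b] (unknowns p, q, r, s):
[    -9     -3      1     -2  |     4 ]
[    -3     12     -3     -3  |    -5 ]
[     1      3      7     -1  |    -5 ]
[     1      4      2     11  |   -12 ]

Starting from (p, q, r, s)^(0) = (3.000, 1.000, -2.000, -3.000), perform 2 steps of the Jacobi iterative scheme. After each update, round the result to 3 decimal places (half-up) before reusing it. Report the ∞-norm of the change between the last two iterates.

1.531

Iteration 1:
  p = (4 - (-3)·1.000 - (1)·-2.000 - (-2)·-3.000) / (-9) = -0.333
  q = (-5 - (-3)·3.000 - (-3)·-2.000 - (-3)·-3.000) / (12) = -0.917
  r = (-5 - (1)·3.000 - (3)·1.000 - (-1)·-3.000) / (7) = -2.000
  s = (-12 - (1)·3.000 - (4)·1.000 - (2)·-2.000) / (11) = -1.364
Iteration 2:
  p = (4 - (-3)·-0.917 - (1)·-2.000 - (-2)·-1.364) / (-9) = -0.058
  q = (-5 - (-3)·-0.333 - (-3)·-2.000 - (-3)·-1.364) / (12) = -1.341
  r = (-5 - (1)·-0.333 - (3)·-0.917 - (-1)·-1.364) / (7) = -0.469
  s = (-12 - (1)·-0.333 - (4)·-0.917 - (2)·-2.000) / (11) = -0.364
Change: (0.275, -0.424, 1.531, 1.000) → max |·| = 1.531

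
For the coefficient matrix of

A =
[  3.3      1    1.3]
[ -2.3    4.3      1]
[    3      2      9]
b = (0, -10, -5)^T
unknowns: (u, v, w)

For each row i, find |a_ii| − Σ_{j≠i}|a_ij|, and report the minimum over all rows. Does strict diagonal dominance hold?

1

row 1: |3.3| − (1+1.3) = 1
row 2: |4.3| − (2.3+1) = 1
row 3: |9| − (3+2) = 4
minimum over rows = 1 → strictly diagonally dominant (convergence guaranteed)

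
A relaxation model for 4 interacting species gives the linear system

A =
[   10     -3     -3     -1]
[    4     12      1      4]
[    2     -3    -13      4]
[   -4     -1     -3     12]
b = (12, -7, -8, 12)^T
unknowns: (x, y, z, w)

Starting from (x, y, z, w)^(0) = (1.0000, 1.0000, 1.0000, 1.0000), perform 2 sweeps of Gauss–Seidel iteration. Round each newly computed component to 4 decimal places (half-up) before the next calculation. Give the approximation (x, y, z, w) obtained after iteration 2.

(1.3772, -1.8069, 1.8274, 1.7653)

Iteration 1:
  x = (12 - (-3)·1.0000 - (-3)·1.0000 - (-1)·1.0000) / (10) = 1.9000
  y = (-7 - (4)·1.9000 - (1)·1.0000 - (4)·1.0000) / (12) = -1.6333
  z = (-8 - (2)·1.9000 - (-3)·-1.6333 - (4)·1.0000) / (-13) = 1.5923
  w = (12 - (-4)·1.9000 - (-1)·-1.6333 - (-3)·1.5923) / (12) = 1.8953
Iteration 2:
  x = (12 - (-3)·-1.6333 - (-3)·1.5923 - (-1)·1.8953) / (10) = 1.3772
  y = (-7 - (4)·1.3772 - (1)·1.5923 - (4)·1.8953) / (12) = -1.8069
  z = (-8 - (2)·1.3772 - (-3)·-1.8069 - (4)·1.8953) / (-13) = 1.8274
  w = (12 - (-4)·1.3772 - (-1)·-1.8069 - (-3)·1.8274) / (12) = 1.7653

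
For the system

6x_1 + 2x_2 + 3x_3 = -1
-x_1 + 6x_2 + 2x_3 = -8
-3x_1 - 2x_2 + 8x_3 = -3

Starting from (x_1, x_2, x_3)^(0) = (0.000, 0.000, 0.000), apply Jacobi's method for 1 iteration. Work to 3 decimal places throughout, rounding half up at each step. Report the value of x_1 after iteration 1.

-0.167

Iteration 1:
  x_1 = (-1 - (2)·0.000 - (3)·0.000) / (6) = -0.167
  x_2 = (-8 - (-1)·0.000 - (2)·0.000) / (6) = -1.333
  x_3 = (-3 - (-3)·0.000 - (-2)·0.000) / (8) = -0.375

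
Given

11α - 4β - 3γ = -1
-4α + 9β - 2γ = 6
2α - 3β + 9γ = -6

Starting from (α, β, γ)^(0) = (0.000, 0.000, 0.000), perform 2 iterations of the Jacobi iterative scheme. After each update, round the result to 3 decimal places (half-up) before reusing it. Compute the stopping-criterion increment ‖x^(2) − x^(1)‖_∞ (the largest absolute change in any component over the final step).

Iteration 1:
  α = (-1 - (-4)·0.000 - (-3)·0.000) / (11) = -0.091
  β = (6 - (-4)·0.000 - (-2)·0.000) / (9) = 0.667
  γ = (-6 - (2)·0.000 - (-3)·0.000) / (9) = -0.667
Iteration 2:
  α = (-1 - (-4)·0.667 - (-3)·-0.667) / (11) = -0.030
  β = (6 - (-4)·-0.091 - (-2)·-0.667) / (9) = 0.478
  γ = (-6 - (2)·-0.091 - (-3)·0.667) / (9) = -0.424
Change: (0.061, -0.189, 0.243) → max |·| = 0.243

0.243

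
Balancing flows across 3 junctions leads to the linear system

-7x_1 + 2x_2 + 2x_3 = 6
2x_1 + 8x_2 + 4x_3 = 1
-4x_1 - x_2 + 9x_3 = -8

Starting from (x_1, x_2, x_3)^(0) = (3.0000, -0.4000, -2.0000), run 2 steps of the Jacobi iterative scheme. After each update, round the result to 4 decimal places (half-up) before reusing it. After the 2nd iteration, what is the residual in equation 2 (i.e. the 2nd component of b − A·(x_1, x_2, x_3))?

5.9178

Iteration 1:
  x_1 = (6 - (2)·-0.4000 - (2)·-2.0000) / (-7) = -1.5429
  x_2 = (1 - (2)·3.0000 - (4)·-2.0000) / (8) = 0.3750
  x_3 = (-8 - (-4)·3.0000 - (-1)·-0.4000) / (9) = 0.4000
Iteration 2:
  x_1 = (6 - (2)·0.3750 - (2)·0.4000) / (-7) = -0.6357
  x_2 = (1 - (2)·-1.5429 - (4)·0.4000) / (8) = 0.3107
  x_3 = (-8 - (-4)·-1.5429 - (-1)·0.3750) / (9) = -1.5330
Residual b − A·x = (3.9947, 5.9178, 3.5649)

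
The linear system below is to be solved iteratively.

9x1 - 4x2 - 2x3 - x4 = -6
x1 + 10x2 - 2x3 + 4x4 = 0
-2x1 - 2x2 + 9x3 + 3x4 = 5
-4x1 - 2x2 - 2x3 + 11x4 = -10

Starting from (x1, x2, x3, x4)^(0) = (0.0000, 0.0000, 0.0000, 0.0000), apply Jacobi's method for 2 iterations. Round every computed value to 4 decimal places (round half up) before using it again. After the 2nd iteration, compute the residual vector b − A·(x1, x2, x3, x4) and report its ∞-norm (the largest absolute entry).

2.3337

Iteration 1:
  x1 = (-6 - (-4)·0.0000 - (-2)·0.0000 - (-1)·0.0000) / (9) = -0.6667
  x2 = (0 - (1)·0.0000 - (-2)·0.0000 - (4)·0.0000) / (10) = 0.0000
  x3 = (5 - (-2)·0.0000 - (-2)·0.0000 - (3)·0.0000) / (9) = 0.5556
  x4 = (-10 - (-4)·0.0000 - (-2)·0.0000 - (-2)·0.0000) / (11) = -0.9091
Iteration 2:
  x1 = (-6 - (-4)·0.0000 - (-2)·0.5556 - (-1)·-0.9091) / (9) = -0.6442
  x2 = (0 - (1)·-0.6667 - (-2)·0.5556 - (4)·-0.9091) / (10) = 0.5414
  x3 = (5 - (-2)·-0.6667 - (-2)·0.0000 - (3)·-0.9091) / (9) = 0.7104
  x4 = (-10 - (-4)·-0.6667 - (-2)·0.0000 - (-2)·0.5556) / (11) = -1.0505
Residual b − A·x = (2.3337, 0.8530, 1.5523, 1.4823); ∞-norm = 2.3337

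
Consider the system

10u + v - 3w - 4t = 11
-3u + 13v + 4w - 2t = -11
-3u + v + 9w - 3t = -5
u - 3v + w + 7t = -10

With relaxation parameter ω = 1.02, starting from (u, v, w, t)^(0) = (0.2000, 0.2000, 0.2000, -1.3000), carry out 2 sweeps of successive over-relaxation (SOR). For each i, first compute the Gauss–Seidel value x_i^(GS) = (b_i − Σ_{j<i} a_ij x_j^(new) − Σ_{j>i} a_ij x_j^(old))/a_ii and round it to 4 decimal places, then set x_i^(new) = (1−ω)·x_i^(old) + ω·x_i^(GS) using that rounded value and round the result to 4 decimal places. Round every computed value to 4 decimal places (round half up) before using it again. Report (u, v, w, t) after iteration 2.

Iteration 1:
  u: GS value = (11 - (1)·0.2000 - (-3)·0.2000 - (-4)·-1.3000) / (10) = 0.6200;  u ← (1−ω)·0.2000 + ω·0.6200 = 0.6284
  v: GS value = (-11 - (-3)·0.6284 - (4)·0.2000 - (-2)·-1.3000) / (13) = -0.9627;  v ← (1−ω)·0.2000 + ω·-0.9627 = -0.9860
  w: GS value = (-5 - (-3)·0.6284 - (1)·-0.9860 - (-3)·-1.3000) / (9) = -0.6699;  w ← (1−ω)·0.2000 + ω·-0.6699 = -0.6873
  t: GS value = (-10 - (1)·0.6284 - (-3)·-0.9860 - (1)·-0.6873) / (7) = -1.8427;  t ← (1−ω)·-1.3000 + ω·-1.8427 = -1.8536
Iteration 2:
  u: GS value = (11 - (1)·-0.9860 - (-3)·-0.6873 - (-4)·-1.8536) / (10) = 0.2510;  u ← (1−ω)·0.6284 + ω·0.2510 = 0.2435
  v: GS value = (-11 - (-3)·0.2435 - (4)·-0.6873 - (-2)·-1.8536) / (13) = -0.8637;  v ← (1−ω)·-0.9860 + ω·-0.8637 = -0.8613
  w: GS value = (-5 - (-3)·0.2435 - (1)·-0.8613 - (-3)·-1.8536) / (9) = -0.9966;  w ← (1−ω)·-0.6873 + ω·-0.9966 = -1.0028
  t: GS value = (-10 - (1)·0.2435 - (-3)·-0.8613 - (1)·-1.0028) / (7) = -1.6892;  t ← (1−ω)·-1.8536 + ω·-1.6892 = -1.6859

(0.2435, -0.8613, -1.0028, -1.6859)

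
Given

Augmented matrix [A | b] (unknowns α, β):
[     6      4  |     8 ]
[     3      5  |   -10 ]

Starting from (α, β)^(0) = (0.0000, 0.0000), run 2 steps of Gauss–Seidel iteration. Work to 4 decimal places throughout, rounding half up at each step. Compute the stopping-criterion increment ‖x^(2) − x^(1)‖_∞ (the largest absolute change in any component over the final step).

Iteration 1:
  α = (8 - (4)·0.0000) / (6) = 1.3333
  β = (-10 - (3)·1.3333) / (5) = -2.8000
Iteration 2:
  α = (8 - (4)·-2.8000) / (6) = 3.2000
  β = (-10 - (3)·3.2000) / (5) = -3.9200
Change: (1.8667, -1.1200) → max |·| = 1.8667

1.8667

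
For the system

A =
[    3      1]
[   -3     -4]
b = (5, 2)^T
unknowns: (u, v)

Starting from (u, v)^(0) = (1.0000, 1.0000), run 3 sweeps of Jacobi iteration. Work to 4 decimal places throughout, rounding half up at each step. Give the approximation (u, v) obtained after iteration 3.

Iteration 1:
  u = (5 - (1)·1.0000) / (3) = 1.3333
  v = (2 - (-3)·1.0000) / (-4) = -1.2500
Iteration 2:
  u = (5 - (1)·-1.2500) / (3) = 2.0833
  v = (2 - (-3)·1.3333) / (-4) = -1.5000
Iteration 3:
  u = (5 - (1)·-1.5000) / (3) = 2.1667
  v = (2 - (-3)·2.0833) / (-4) = -2.0625

(2.1667, -2.0625)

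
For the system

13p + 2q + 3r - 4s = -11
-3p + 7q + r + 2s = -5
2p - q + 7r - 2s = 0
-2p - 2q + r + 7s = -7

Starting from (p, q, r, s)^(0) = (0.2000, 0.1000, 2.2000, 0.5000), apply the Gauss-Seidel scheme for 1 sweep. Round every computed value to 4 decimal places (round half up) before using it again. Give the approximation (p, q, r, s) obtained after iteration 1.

Iteration 1:
  p = (-11 - (2)·0.1000 - (3)·2.2000 - (-4)·0.5000) / (13) = -1.2154
  q = (-5 - (-3)·-1.2154 - (1)·2.2000 - (2)·0.5000) / (7) = -1.6923
  r = (0 - (2)·-1.2154 - (-1)·-1.6923 - (-2)·0.5000) / (7) = 0.2484
  s = (-7 - (-2)·-1.2154 - (-2)·-1.6923 - (1)·0.2484) / (7) = -1.8663

(-1.2154, -1.6923, 0.2484, -1.8663)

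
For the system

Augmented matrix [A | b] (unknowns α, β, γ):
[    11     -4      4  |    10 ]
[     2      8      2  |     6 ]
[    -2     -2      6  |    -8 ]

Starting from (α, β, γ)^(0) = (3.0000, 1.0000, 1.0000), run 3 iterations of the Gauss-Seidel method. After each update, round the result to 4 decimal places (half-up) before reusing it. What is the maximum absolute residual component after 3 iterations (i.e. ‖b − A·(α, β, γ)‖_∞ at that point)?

0.2563

Iteration 1:
  α = (10 - (-4)·1.0000 - (4)·1.0000) / (11) = 0.9091
  β = (6 - (2)·0.9091 - (2)·1.0000) / (8) = 0.2727
  γ = (-8 - (-2)·0.9091 - (-2)·0.2727) / (6) = -0.9394
Iteration 2:
  α = (10 - (-4)·0.2727 - (4)·-0.9394) / (11) = 1.3499
  β = (6 - (2)·1.3499 - (2)·-0.9394) / (8) = 0.6474
  γ = (-8 - (-2)·1.3499 - (-2)·0.6474) / (6) = -0.6676
Iteration 3:
  α = (10 - (-4)·0.6474 - (4)·-0.6676) / (11) = 1.3873
  β = (6 - (2)·1.3873 - (2)·-0.6676) / (8) = 0.5701
  γ = (-8 - (-2)·1.3873 - (-2)·0.5701) / (6) = -0.6809
Residual b − A·x = (-0.2563, 0.0264, 0.0002); ∞-norm = 0.2563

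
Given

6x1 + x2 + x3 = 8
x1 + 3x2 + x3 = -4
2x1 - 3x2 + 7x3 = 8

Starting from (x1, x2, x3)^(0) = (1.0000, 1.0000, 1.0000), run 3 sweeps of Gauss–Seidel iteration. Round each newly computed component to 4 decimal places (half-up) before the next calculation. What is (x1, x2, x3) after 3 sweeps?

Iteration 1:
  x1 = (8 - (1)·1.0000 - (1)·1.0000) / (6) = 1.0000
  x2 = (-4 - (1)·1.0000 - (1)·1.0000) / (3) = -2.0000
  x3 = (8 - (2)·1.0000 - (-3)·-2.0000) / (7) = 0.0000
Iteration 2:
  x1 = (8 - (1)·-2.0000 - (1)·0.0000) / (6) = 1.6667
  x2 = (-4 - (1)·1.6667 - (1)·0.0000) / (3) = -1.8889
  x3 = (8 - (2)·1.6667 - (-3)·-1.8889) / (7) = -0.1429
Iteration 3:
  x1 = (8 - (1)·-1.8889 - (1)·-0.1429) / (6) = 1.6720
  x2 = (-4 - (1)·1.6720 - (1)·-0.1429) / (3) = -1.8430
  x3 = (8 - (2)·1.6720 - (-3)·-1.8430) / (7) = -0.1247

(1.6720, -1.8430, -0.1247)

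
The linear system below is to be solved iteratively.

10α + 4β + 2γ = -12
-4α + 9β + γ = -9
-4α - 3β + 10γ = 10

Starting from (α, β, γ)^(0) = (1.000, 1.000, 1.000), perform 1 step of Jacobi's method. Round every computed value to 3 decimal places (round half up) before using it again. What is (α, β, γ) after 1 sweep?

(-1.800, -0.667, 1.700)

Iteration 1:
  α = (-12 - (4)·1.000 - (2)·1.000) / (10) = -1.800
  β = (-9 - (-4)·1.000 - (1)·1.000) / (9) = -0.667
  γ = (10 - (-4)·1.000 - (-3)·1.000) / (10) = 1.700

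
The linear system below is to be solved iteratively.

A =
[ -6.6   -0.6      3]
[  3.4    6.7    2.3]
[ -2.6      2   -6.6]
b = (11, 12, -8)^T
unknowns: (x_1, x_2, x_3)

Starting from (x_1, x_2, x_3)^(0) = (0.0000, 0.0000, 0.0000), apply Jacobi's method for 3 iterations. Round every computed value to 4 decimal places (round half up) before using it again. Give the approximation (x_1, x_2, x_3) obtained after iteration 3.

Iteration 1:
  x_1 = (11 - (-0.6)·0.0000 - (3)·0.0000) / (-6.6) = -1.6667
  x_2 = (12 - (3.4)·0.0000 - (2.3)·0.0000) / (6.7) = 1.7910
  x_3 = (-8 - (-2.6)·0.0000 - (2)·0.0000) / (-6.6) = 1.2121
Iteration 2:
  x_1 = (11 - (-0.6)·1.7910 - (3)·1.2121) / (-6.6) = -1.2785
  x_2 = (12 - (3.4)·-1.6667 - (2.3)·1.2121) / (6.7) = 2.2207
  x_3 = (-8 - (-2.6)·-1.6667 - (2)·1.7910) / (-6.6) = 2.4114
Iteration 3:
  x_1 = (11 - (-0.6)·2.2207 - (3)·2.4114) / (-6.6) = -0.7725
  x_2 = (12 - (3.4)·-1.2785 - (2.3)·2.4114) / (6.7) = 1.6120
  x_3 = (-8 - (-2.6)·-1.2785 - (2)·2.2207) / (-6.6) = 2.3887

(-0.7725, 1.6120, 2.3887)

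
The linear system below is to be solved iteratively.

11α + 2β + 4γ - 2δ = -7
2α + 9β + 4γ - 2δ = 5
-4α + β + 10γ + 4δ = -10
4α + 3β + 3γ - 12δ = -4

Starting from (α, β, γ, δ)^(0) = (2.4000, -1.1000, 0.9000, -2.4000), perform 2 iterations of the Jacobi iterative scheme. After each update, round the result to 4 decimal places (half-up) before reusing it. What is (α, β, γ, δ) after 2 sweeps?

Iteration 1:
  α = (-7 - (2)·-1.1000 - (4)·0.9000 - (-2)·-2.4000) / (11) = -1.2000
  β = (5 - (2)·2.4000 - (4)·0.9000 - (-2)·-2.4000) / (9) = -0.9111
  γ = (-10 - (-4)·2.4000 - (1)·-1.1000 - (4)·-2.4000) / (10) = 1.0300
  δ = (-4 - (4)·2.4000 - (3)·-1.1000 - (3)·0.9000) / (-12) = 1.0833
Iteration 2:
  α = (-7 - (2)·-0.9111 - (4)·1.0300 - (-2)·1.0833) / (11) = -0.6483
  β = (5 - (2)·-1.2000 - (4)·1.0300 - (-2)·1.0833) / (9) = 0.6052
  γ = (-10 - (-4)·-1.2000 - (1)·-0.9111 - (4)·1.0833) / (10) = -1.8222
  δ = (-4 - (4)·-1.2000 - (3)·-0.9111 - (3)·1.0300) / (-12) = -0.0369

(-0.6483, 0.6052, -1.8222, -0.0369)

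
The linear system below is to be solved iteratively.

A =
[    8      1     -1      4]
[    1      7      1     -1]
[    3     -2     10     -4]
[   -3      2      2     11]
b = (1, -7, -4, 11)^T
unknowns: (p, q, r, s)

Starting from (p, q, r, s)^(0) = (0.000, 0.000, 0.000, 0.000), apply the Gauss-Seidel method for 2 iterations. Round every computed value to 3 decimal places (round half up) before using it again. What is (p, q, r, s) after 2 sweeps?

(-0.496, -0.647, 0.154, 0.954)

Iteration 1:
  p = (1 - (1)·0.000 - (-1)·0.000 - (4)·0.000) / (8) = 0.125
  q = (-7 - (1)·0.125 - (1)·0.000 - (-1)·0.000) / (7) = -1.018
  r = (-4 - (3)·0.125 - (-2)·-1.018 - (-4)·0.000) / (10) = -0.641
  s = (11 - (-3)·0.125 - (2)·-1.018 - (2)·-0.641) / (11) = 1.336
Iteration 2:
  p = (1 - (1)·-1.018 - (-1)·-0.641 - (4)·1.336) / (8) = -0.496
  q = (-7 - (1)·-0.496 - (1)·-0.641 - (-1)·1.336) / (7) = -0.647
  r = (-4 - (3)·-0.496 - (-2)·-0.647 - (-4)·1.336) / (10) = 0.154
  s = (11 - (-3)·-0.496 - (2)·-0.647 - (2)·0.154) / (11) = 0.954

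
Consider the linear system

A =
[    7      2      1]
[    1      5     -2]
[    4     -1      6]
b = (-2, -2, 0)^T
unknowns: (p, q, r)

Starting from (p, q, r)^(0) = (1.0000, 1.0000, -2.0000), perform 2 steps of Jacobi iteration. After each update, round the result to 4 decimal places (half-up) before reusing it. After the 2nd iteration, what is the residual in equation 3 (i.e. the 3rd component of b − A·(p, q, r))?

-1.0283

Iteration 1:
  p = (-2 - (2)·1.0000 - (1)·-2.0000) / (7) = -0.2857
  q = (-2 - (1)·1.0000 - (-2)·-2.0000) / (5) = -1.4000
  r = (0 - (4)·1.0000 - (-1)·1.0000) / (6) = -0.5000
Iteration 2:
  p = (-2 - (2)·-1.4000 - (1)·-0.5000) / (7) = 0.1857
  q = (-2 - (1)·-0.2857 - (-2)·-0.5000) / (5) = -0.5429
  r = (0 - (4)·-0.2857 - (-1)·-1.4000) / (6) = -0.0429
Residual b − A·x = (-2.1712, 0.4430, -1.0283)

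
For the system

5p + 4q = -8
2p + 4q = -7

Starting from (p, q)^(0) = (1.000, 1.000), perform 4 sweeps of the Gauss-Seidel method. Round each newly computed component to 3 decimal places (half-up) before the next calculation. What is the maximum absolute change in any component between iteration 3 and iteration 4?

0.198

Iteration 1:
  p = (-8 - (4)·1.000) / (5) = -2.400
  q = (-7 - (2)·-2.400) / (4) = -0.550
Iteration 2:
  p = (-8 - (4)·-0.550) / (5) = -1.160
  q = (-7 - (2)·-1.160) / (4) = -1.170
Iteration 3:
  p = (-8 - (4)·-1.170) / (5) = -0.664
  q = (-7 - (2)·-0.664) / (4) = -1.418
Iteration 4:
  p = (-8 - (4)·-1.418) / (5) = -0.466
  q = (-7 - (2)·-0.466) / (4) = -1.517
Change: (0.198, -0.099) → max |·| = 0.198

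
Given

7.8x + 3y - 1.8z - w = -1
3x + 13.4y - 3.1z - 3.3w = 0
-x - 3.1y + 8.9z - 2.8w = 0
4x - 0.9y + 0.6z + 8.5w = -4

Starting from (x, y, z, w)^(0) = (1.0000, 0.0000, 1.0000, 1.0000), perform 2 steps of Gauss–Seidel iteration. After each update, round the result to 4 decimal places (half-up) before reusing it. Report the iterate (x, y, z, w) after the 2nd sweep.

Iteration 1:
  x = (-1 - (3)·0.0000 - (-1.8)·1.0000 - (-1)·1.0000) / (7.8) = 0.2308
  y = (0 - (3)·0.2308 - (-3.1)·1.0000 - (-3.3)·1.0000) / (13.4) = 0.4259
  z = (0 - (-1)·0.2308 - (-3.1)·0.4259 - (-2.8)·1.0000) / (8.9) = 0.4889
  w = (-4 - (4)·0.2308 - (-0.9)·0.4259 - (0.6)·0.4889) / (8.5) = -0.5686
Iteration 2:
  x = (-1 - (3)·0.4259 - (-1.8)·0.4889 - (-1)·-0.5686) / (7.8) = -0.2521
  y = (0 - (3)·-0.2521 - (-3.1)·0.4889 - (-3.3)·-0.5686) / (13.4) = 0.0295
  z = (0 - (-1)·-0.2521 - (-3.1)·0.0295 - (-2.8)·-0.5686) / (8.9) = -0.1969
  w = (-4 - (4)·-0.2521 - (-0.9)·0.0295 - (0.6)·-0.1969) / (8.5) = -0.3349

(-0.2521, 0.0295, -0.1969, -0.3349)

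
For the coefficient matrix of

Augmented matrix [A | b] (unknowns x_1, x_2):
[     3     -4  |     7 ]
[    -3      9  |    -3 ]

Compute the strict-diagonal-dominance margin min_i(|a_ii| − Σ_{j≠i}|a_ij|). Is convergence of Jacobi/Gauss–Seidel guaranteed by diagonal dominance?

-1

row 1: |3| − (4) = -1
row 2: |9| − (3) = 6
minimum over rows = -1 → not strictly diagonally dominant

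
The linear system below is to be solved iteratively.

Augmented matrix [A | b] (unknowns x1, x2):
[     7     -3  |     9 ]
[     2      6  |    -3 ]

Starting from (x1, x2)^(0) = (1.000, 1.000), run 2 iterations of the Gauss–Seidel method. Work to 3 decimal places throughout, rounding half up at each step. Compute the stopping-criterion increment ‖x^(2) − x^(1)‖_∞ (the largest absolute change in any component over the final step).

Iteration 1:
  x1 = (9 - (-3)·1.000) / (7) = 1.714
  x2 = (-3 - (2)·1.714) / (6) = -1.071
Iteration 2:
  x1 = (9 - (-3)·-1.071) / (7) = 0.827
  x2 = (-3 - (2)·0.827) / (6) = -0.776
Change: (-0.887, 0.295) → max |·| = 0.887

0.887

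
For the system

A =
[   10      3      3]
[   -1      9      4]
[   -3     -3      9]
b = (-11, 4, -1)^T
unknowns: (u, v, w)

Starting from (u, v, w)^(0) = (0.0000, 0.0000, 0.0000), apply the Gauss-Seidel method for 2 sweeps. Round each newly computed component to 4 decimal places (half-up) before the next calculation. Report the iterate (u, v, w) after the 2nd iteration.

(-1.0855, 0.4885, -0.3101)

Iteration 1:
  u = (-11 - (3)·0.0000 - (3)·0.0000) / (10) = -1.1000
  v = (4 - (-1)·-1.1000 - (4)·0.0000) / (9) = 0.3222
  w = (-1 - (-3)·-1.1000 - (-3)·0.3222) / (9) = -0.3704
Iteration 2:
  u = (-11 - (3)·0.3222 - (3)·-0.3704) / (10) = -1.0855
  v = (4 - (-1)·-1.0855 - (4)·-0.3704) / (9) = 0.4885
  w = (-1 - (-3)·-1.0855 - (-3)·0.4885) / (9) = -0.3101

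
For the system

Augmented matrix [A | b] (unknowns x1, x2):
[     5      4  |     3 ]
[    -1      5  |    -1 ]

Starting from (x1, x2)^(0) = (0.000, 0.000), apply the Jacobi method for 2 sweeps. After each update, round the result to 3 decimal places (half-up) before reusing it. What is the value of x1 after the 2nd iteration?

0.760

Iteration 1:
  x1 = (3 - (4)·0.000) / (5) = 0.600
  x2 = (-1 - (-1)·0.000) / (5) = -0.200
Iteration 2:
  x1 = (3 - (4)·-0.200) / (5) = 0.760
  x2 = (-1 - (-1)·0.600) / (5) = -0.080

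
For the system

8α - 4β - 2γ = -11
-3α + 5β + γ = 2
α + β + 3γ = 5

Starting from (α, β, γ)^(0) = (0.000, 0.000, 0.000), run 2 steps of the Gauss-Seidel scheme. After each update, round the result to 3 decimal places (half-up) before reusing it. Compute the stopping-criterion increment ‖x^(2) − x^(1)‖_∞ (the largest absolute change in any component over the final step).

0.354

Iteration 1:
  α = (-11 - (-4)·0.000 - (-2)·0.000) / (8) = -1.375
  β = (2 - (-3)·-1.375 - (1)·0.000) / (5) = -0.425
  γ = (5 - (1)·-1.375 - (1)·-0.425) / (3) = 2.267
Iteration 2:
  α = (-11 - (-4)·-0.425 - (-2)·2.267) / (8) = -1.021
  β = (2 - (-3)·-1.021 - (1)·2.267) / (5) = -0.666
  γ = (5 - (1)·-1.021 - (1)·-0.666) / (3) = 2.229
Change: (0.354, -0.241, -0.038) → max |·| = 0.354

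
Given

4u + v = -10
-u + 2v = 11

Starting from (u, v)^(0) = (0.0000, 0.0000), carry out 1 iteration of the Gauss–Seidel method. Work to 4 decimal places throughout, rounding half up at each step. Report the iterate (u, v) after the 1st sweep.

Iteration 1:
  u = (-10 - (1)·0.0000) / (4) = -2.5000
  v = (11 - (-1)·-2.5000) / (2) = 4.2500

(-2.5000, 4.2500)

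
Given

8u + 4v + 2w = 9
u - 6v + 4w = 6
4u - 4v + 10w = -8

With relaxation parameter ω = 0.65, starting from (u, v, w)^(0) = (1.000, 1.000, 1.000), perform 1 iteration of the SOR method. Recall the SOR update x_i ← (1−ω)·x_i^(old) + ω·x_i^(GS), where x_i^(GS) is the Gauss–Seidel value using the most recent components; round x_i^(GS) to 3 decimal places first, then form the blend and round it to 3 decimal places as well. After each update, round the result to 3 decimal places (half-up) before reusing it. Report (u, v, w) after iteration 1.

Iteration 1:
  u: GS value = (9 - (4)·1.000 - (2)·1.000) / (8) = 0.375;  u ← (1−ω)·1.000 + ω·0.375 = 0.594
  v: GS value = (6 - (1)·0.594 - (4)·1.000) / (-6) = -0.234;  v ← (1−ω)·1.000 + ω·-0.234 = 0.198
  w: GS value = (-8 - (4)·0.594 - (-4)·0.198) / (10) = -0.958;  w ← (1−ω)·1.000 + ω·-0.958 = -0.273

(0.594, 0.198, -0.273)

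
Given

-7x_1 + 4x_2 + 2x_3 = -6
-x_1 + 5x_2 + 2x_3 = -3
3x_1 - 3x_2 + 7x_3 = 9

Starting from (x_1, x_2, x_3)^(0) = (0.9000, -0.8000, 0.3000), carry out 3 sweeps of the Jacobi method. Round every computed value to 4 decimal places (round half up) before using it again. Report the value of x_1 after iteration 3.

Iteration 1:
  x_1 = (-6 - (4)·-0.8000 - (2)·0.3000) / (-7) = 0.4857
  x_2 = (-3 - (-1)·0.9000 - (2)·0.3000) / (5) = -0.5400
  x_3 = (9 - (3)·0.9000 - (-3)·-0.8000) / (7) = 0.5571
Iteration 2:
  x_1 = (-6 - (4)·-0.5400 - (2)·0.5571) / (-7) = 0.7077
  x_2 = (-3 - (-1)·0.4857 - (2)·0.5571) / (5) = -0.7257
  x_3 = (9 - (3)·0.4857 - (-3)·-0.5400) / (7) = 0.8461
Iteration 3:
  x_1 = (-6 - (4)·-0.7257 - (2)·0.8461) / (-7) = 0.6842
  x_2 = (-3 - (-1)·0.7077 - (2)·0.8461) / (5) = -0.7969
  x_3 = (9 - (3)·0.7077 - (-3)·-0.7257) / (7) = 0.6714

0.6842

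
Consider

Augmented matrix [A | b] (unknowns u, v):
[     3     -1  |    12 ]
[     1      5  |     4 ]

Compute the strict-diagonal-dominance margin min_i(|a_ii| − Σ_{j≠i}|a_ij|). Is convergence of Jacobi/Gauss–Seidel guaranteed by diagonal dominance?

2

row 1: |3| − (1) = 2
row 2: |5| − (1) = 4
minimum over rows = 2 → strictly diagonally dominant (convergence guaranteed)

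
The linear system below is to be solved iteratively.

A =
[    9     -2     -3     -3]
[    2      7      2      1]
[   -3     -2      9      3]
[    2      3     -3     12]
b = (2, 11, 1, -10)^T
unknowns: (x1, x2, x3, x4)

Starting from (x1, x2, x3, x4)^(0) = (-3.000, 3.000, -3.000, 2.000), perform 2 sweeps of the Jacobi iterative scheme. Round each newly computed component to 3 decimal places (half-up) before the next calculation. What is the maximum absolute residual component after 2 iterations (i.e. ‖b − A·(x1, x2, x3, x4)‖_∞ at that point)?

11.750

Iteration 1:
  x1 = (2 - (-2)·3.000 - (-3)·-3.000 - (-3)·2.000) / (9) = 0.556
  x2 = (11 - (2)·-3.000 - (2)·-3.000 - (1)·2.000) / (7) = 3.000
  x3 = (1 - (-3)·-3.000 - (-2)·3.000 - (3)·2.000) / (9) = -0.889
  x4 = (-10 - (2)·-3.000 - (3)·3.000 - (-3)·-3.000) / (12) = -1.833
Iteration 2:
  x1 = (2 - (-2)·3.000 - (-3)·-0.889 - (-3)·-1.833) / (9) = -0.018
  x2 = (11 - (2)·0.556 - (2)·-0.889 - (1)·-1.833) / (7) = 1.928
  x3 = (1 - (-3)·0.556 - (-2)·3.000 - (3)·-1.833) / (9) = 1.574
  x4 = (-10 - (2)·0.556 - (3)·3.000 - (-3)·-0.889) / (12) = -1.898
Residual b − A·x = (5.046, -3.710, -3.670, 11.750); ∞-norm = 11.750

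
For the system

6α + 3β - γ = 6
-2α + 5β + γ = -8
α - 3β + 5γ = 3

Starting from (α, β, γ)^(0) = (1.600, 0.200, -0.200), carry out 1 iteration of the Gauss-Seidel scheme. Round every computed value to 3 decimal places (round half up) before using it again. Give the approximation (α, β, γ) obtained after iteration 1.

Iteration 1:
  α = (6 - (3)·0.200 - (-1)·-0.200) / (6) = 0.867
  β = (-8 - (-2)·0.867 - (1)·-0.200) / (5) = -1.213
  γ = (3 - (1)·0.867 - (-3)·-1.213) / (5) = -0.301

(0.867, -1.213, -0.301)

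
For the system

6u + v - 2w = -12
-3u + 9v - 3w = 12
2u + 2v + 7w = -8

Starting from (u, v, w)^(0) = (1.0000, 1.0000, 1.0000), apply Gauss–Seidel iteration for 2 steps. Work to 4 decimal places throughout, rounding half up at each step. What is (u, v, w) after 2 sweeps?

Iteration 1:
  u = (-12 - (1)·1.0000 - (-2)·1.0000) / (6) = -1.8333
  v = (12 - (-3)·-1.8333 - (-3)·1.0000) / (9) = 1.0556
  w = (-8 - (2)·-1.8333 - (2)·1.0556) / (7) = -0.9207
Iteration 2:
  u = (-12 - (1)·1.0556 - (-2)·-0.9207) / (6) = -2.4828
  v = (12 - (-3)·-2.4828 - (-3)·-0.9207) / (9) = 0.1988
  w = (-8 - (2)·-2.4828 - (2)·0.1988) / (7) = -0.4903

(-2.4828, 0.1988, -0.4903)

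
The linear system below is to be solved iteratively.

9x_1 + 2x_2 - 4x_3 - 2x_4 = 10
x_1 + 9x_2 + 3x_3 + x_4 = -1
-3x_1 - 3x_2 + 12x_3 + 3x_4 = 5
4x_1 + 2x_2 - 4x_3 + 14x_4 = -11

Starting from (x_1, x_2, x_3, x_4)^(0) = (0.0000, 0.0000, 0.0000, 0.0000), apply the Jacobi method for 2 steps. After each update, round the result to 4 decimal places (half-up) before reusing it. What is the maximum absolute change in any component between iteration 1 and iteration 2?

0.4464

Iteration 1:
  x_1 = (10 - (2)·0.0000 - (-4)·0.0000 - (-2)·0.0000) / (9) = 1.1111
  x_2 = (-1 - (1)·0.0000 - (3)·0.0000 - (1)·0.0000) / (9) = -0.1111
  x_3 = (5 - (-3)·0.0000 - (-3)·0.0000 - (3)·0.0000) / (12) = 0.4167
  x_4 = (-11 - (4)·0.0000 - (2)·0.0000 - (-4)·0.0000) / (14) = -0.7857
Iteration 2:
  x_1 = (10 - (2)·-0.1111 - (-4)·0.4167 - (-2)·-0.7857) / (9) = 1.1464
  x_2 = (-1 - (1)·1.1111 - (3)·0.4167 - (1)·-0.7857) / (9) = -0.2862
  x_3 = (5 - (-3)·1.1111 - (-3)·-0.1111 - (3)·-0.7857) / (12) = 0.8631
  x_4 = (-11 - (4)·1.1111 - (2)·-0.1111 - (-4)·0.4167) / (14) = -0.9682
Change: (0.0353, -0.1751, 0.4464, -0.1825) → max |·| = 0.4464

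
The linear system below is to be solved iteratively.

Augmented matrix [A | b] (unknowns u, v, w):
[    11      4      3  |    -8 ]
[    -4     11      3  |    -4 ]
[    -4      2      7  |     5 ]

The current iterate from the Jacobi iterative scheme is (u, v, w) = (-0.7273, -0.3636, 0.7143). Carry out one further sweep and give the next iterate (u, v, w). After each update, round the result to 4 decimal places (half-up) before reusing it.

One sweep:
  u = (-8 - (4)·-0.3636 - (3)·0.7143) / (11) = -0.7899
  v = (-4 - (-4)·-0.7273 - (3)·0.7143) / (11) = -0.8229
  w = (5 - (-4)·-0.7273 - (2)·-0.3636) / (7) = 0.4026

(-0.7899, -0.8229, 0.4026)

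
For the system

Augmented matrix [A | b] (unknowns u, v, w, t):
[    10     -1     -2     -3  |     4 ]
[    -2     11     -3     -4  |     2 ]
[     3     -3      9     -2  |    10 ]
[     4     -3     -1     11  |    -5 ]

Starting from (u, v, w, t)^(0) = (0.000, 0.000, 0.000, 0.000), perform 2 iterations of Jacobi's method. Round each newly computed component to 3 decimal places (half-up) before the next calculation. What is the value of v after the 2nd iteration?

0.392

Iteration 1:
  u = (4 - (-1)·0.000 - (-2)·0.000 - (-3)·0.000) / (10) = 0.400
  v = (2 - (-2)·0.000 - (-3)·0.000 - (-4)·0.000) / (11) = 0.182
  w = (10 - (3)·0.000 - (-3)·0.000 - (-2)·0.000) / (9) = 1.111
  t = (-5 - (4)·0.000 - (-3)·0.000 - (-1)·0.000) / (11) = -0.455
Iteration 2:
  u = (4 - (-1)·0.182 - (-2)·1.111 - (-3)·-0.455) / (10) = 0.504
  v = (2 - (-2)·0.400 - (-3)·1.111 - (-4)·-0.455) / (11) = 0.392
  w = (10 - (3)·0.400 - (-3)·0.182 - (-2)·-0.455) / (9) = 0.937
  t = (-5 - (4)·0.400 - (-3)·0.182 - (-1)·1.111) / (11) = -0.449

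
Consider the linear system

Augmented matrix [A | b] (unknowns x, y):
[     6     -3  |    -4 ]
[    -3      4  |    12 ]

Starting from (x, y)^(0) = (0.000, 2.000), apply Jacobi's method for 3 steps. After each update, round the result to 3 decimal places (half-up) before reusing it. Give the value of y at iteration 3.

3.625

Iteration 1:
  x = (-4 - (-3)·2.000) / (6) = 0.333
  y = (12 - (-3)·0.000) / (4) = 3.000
Iteration 2:
  x = (-4 - (-3)·3.000) / (6) = 0.833
  y = (12 - (-3)·0.333) / (4) = 3.250
Iteration 3:
  x = (-4 - (-3)·3.250) / (6) = 0.958
  y = (12 - (-3)·0.833) / (4) = 3.625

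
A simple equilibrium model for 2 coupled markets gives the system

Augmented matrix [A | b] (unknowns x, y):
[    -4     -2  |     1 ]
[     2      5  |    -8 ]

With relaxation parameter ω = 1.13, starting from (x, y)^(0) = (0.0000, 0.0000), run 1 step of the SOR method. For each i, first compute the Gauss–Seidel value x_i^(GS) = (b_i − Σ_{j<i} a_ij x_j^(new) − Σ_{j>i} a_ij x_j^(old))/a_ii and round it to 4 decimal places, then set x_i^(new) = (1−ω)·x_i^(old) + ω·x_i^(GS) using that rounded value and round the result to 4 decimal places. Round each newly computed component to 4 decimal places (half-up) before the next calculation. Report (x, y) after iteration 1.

(-0.2825, -1.6803)

Iteration 1:
  x: GS value = (1 - (-2)·0.0000) / (-4) = -0.2500;  x ← (1−ω)·0.0000 + ω·-0.2500 = -0.2825
  y: GS value = (-8 - (2)·-0.2825) / (5) = -1.4870;  y ← (1−ω)·0.0000 + ω·-1.4870 = -1.6803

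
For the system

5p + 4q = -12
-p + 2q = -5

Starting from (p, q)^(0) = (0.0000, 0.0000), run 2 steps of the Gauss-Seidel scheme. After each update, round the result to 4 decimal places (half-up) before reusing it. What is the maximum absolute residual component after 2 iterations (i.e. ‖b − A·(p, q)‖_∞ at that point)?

5.9200

Iteration 1:
  p = (-12 - (4)·0.0000) / (5) = -2.4000
  q = (-5 - (-1)·-2.4000) / (2) = -3.7000
Iteration 2:
  p = (-12 - (4)·-3.7000) / (5) = 0.5600
  q = (-5 - (-1)·0.5600) / (2) = -2.2200
Residual b − A·x = (-5.9200, 0.0000); ∞-norm = 5.9200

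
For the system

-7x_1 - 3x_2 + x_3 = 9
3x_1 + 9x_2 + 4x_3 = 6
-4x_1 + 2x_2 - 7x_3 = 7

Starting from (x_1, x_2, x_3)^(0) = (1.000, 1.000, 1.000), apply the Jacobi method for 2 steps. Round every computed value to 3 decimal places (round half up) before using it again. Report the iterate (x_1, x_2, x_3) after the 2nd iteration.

Iteration 1:
  x_1 = (9 - (-3)·1.000 - (1)·1.000) / (-7) = -1.571
  x_2 = (6 - (3)·1.000 - (4)·1.000) / (9) = -0.111
  x_3 = (7 - (-4)·1.000 - (2)·1.000) / (-7) = -1.286
Iteration 2:
  x_1 = (9 - (-3)·-0.111 - (1)·-1.286) / (-7) = -1.422
  x_2 = (6 - (3)·-1.571 - (4)·-1.286) / (9) = 1.762
  x_3 = (7 - (-4)·-1.571 - (2)·-0.111) / (-7) = -0.134

(-1.422, 1.762, -0.134)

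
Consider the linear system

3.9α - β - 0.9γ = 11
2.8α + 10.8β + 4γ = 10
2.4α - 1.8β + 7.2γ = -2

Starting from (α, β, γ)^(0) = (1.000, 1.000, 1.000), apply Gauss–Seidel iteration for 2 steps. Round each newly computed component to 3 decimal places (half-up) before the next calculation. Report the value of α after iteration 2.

2.407

Iteration 1:
  α = (11 - (-1)·1.000 - (-0.9)·1.000) / (3.9) = 3.308
  β = (10 - (2.8)·3.308 - (4)·1.000) / (10.8) = -0.302
  γ = (-2 - (2.4)·3.308 - (-1.8)·-0.302) / (7.2) = -1.456
Iteration 2:
  α = (11 - (-1)·-0.302 - (-0.9)·-1.456) / (3.9) = 2.407
  β = (10 - (2.8)·2.407 - (4)·-1.456) / (10.8) = 0.841
  γ = (-2 - (2.4)·2.407 - (-1.8)·0.841) / (7.2) = -0.870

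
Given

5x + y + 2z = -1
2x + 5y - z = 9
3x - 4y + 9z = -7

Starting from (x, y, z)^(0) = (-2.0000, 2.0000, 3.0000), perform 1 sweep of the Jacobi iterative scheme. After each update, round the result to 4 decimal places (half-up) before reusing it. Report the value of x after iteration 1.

Iteration 1:
  x = (-1 - (1)·2.0000 - (2)·3.0000) / (5) = -1.8000
  y = (9 - (2)·-2.0000 - (-1)·3.0000) / (5) = 3.2000
  z = (-7 - (3)·-2.0000 - (-4)·2.0000) / (9) = 0.7778

-1.8000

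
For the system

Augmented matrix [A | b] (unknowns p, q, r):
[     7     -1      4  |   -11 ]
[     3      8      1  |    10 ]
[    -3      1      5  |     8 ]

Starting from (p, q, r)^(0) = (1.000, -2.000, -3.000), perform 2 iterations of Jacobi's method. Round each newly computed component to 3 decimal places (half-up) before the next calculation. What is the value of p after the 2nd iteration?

Iteration 1:
  p = (-11 - (-1)·-2.000 - (4)·-3.000) / (7) = -0.143
  q = (10 - (3)·1.000 - (1)·-3.000) / (8) = 1.250
  r = (8 - (-3)·1.000 - (1)·-2.000) / (5) = 2.600
Iteration 2:
  p = (-11 - (-1)·1.250 - (4)·2.600) / (7) = -2.879
  q = (10 - (3)·-0.143 - (1)·2.600) / (8) = 0.979
  r = (8 - (-3)·-0.143 - (1)·1.250) / (5) = 1.264

-2.879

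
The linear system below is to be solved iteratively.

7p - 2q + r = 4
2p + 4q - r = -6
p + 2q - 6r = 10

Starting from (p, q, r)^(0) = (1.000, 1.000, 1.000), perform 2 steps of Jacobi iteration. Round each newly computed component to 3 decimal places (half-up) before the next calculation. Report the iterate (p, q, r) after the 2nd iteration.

Iteration 1:
  p = (4 - (-2)·1.000 - (1)·1.000) / (7) = 0.714
  q = (-6 - (2)·1.000 - (-1)·1.000) / (4) = -1.750
  r = (10 - (1)·1.000 - (2)·1.000) / (-6) = -1.167
Iteration 2:
  p = (4 - (-2)·-1.750 - (1)·-1.167) / (7) = 0.238
  q = (-6 - (2)·0.714 - (-1)·-1.167) / (4) = -2.149
  r = (10 - (1)·0.714 - (2)·-1.750) / (-6) = -2.131

(0.238, -2.149, -2.131)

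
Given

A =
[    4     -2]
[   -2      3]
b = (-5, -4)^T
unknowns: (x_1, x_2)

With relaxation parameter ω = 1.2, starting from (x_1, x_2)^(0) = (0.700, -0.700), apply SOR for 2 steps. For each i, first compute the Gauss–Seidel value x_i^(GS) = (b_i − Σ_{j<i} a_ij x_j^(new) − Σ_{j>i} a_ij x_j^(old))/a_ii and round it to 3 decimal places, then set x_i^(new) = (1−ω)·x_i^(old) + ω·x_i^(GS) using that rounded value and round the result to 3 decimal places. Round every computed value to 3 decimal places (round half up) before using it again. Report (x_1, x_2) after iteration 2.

Iteration 1:
  x_1: GS value = (-5 - (-2)·-0.700) / (4) = -1.600;  x_1 ← (1−ω)·0.700 + ω·-1.600 = -2.060
  x_2: GS value = (-4 - (-2)·-2.060) / (3) = -2.707;  x_2 ← (1−ω)·-0.700 + ω·-2.707 = -3.108
Iteration 2:
  x_1: GS value = (-5 - (-2)·-3.108) / (4) = -2.804;  x_1 ← (1−ω)·-2.060 + ω·-2.804 = -2.953
  x_2: GS value = (-4 - (-2)·-2.953) / (3) = -3.302;  x_2 ← (1−ω)·-3.108 + ω·-3.302 = -3.341

(-2.953, -3.341)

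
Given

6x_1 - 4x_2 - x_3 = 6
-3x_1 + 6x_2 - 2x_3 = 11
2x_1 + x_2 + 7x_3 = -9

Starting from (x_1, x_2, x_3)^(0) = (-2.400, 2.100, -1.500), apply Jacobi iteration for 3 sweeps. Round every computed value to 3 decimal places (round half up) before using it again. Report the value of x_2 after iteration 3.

Iteration 1:
  x_1 = (6 - (-4)·2.100 - (-1)·-1.500) / (6) = 2.150
  x_2 = (11 - (-3)·-2.400 - (-2)·-1.500) / (6) = 0.133
  x_3 = (-9 - (2)·-2.400 - (1)·2.100) / (7) = -0.900
Iteration 2:
  x_1 = (6 - (-4)·0.133 - (-1)·-0.900) / (6) = 0.939
  x_2 = (11 - (-3)·2.150 - (-2)·-0.900) / (6) = 2.608
  x_3 = (-9 - (2)·2.150 - (1)·0.133) / (7) = -1.919
Iteration 3:
  x_1 = (6 - (-4)·2.608 - (-1)·-1.919) / (6) = 2.419
  x_2 = (11 - (-3)·0.939 - (-2)·-1.919) / (6) = 1.663
  x_3 = (-9 - (2)·0.939 - (1)·2.608) / (7) = -1.927

1.663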